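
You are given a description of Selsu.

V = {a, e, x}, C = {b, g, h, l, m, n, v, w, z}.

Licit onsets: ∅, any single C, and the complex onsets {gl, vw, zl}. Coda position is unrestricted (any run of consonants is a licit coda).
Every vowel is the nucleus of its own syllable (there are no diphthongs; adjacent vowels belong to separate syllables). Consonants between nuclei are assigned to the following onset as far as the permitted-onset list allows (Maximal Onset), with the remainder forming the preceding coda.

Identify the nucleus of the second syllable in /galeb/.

e

Nuclei (vowels): a, e → 2 syllables.
The second nucleus (vowel 2 from the left) is /e/.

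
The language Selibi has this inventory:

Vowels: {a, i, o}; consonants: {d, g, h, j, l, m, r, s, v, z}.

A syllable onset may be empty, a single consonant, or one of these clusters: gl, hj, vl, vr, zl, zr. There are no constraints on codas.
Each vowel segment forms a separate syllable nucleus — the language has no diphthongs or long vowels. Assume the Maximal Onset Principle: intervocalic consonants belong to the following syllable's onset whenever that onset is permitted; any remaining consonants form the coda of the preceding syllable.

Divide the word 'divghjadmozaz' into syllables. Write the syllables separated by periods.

divg.hjad.mo.zaz

Nuclei (vowels): i, a, o, a → 4 syllables.
σ1/σ2 boundary: cluster /vghj/ — the longest permitted-onset suffix is /hj/; onset = /hj/, preceding coda = /vg/.
σ2/σ3 boundary: /dm/ splits as /d/ + /m/ (/m/ is the longest suffix that is a licit onset).
σ3/σ4 boundary: /z/ → onset of the next syllable (single consonants are always licit onsets).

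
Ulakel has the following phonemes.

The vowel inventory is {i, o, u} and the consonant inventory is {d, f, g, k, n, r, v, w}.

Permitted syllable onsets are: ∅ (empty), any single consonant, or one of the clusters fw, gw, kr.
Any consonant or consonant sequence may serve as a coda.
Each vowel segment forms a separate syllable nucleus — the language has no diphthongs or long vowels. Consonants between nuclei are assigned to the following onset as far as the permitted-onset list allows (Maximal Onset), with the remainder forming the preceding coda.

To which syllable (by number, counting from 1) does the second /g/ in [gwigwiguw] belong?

Vowels present: i, i, u; each is a nucleus, giving 3 syllables.
/i…i/ gap (V1→V2): /gw/ — entire cluster is a permitted onset → onset /gw/, coda ∅.
/i…u/ gap (V2→V3): /g/ is a single consonant, so it becomes the next onset.
Result: gwi.gwi.guw.
The second /g/ is in the onset of syllable 2 (/gwi/).

2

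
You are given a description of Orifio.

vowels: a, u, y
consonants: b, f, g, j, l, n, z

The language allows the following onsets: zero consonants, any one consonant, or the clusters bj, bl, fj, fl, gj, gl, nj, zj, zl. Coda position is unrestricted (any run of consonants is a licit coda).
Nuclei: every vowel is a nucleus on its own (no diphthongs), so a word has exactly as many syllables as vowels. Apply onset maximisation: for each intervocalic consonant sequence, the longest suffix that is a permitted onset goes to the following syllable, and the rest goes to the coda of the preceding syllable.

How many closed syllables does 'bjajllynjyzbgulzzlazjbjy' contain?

4

Vowels present: a, y, y, u, a, y; each is a nucleus, giving 6 syllables.
V1 /a/ – V2 /y/: /jll/ splits as /jl/ + /l/ (/l/ is the longest suffix that is a licit onset).
V2 /y/ – V3 /y/: /nj/ — entire cluster is a permitted onset → onset /nj/, coda ∅.
V3 /y/ – V4 /u/: /zbg/ splits as /zb/ + /g/ (/g/ is the longest suffix that is a licit onset).
V4 /u/ – V5 /a/: /lzzl/ splits as /lz/ + /zl/ (/zl/ is the longest suffix that is a licit onset).
V5 /a/ – V6 /y/: /zjbj/ — longest licit onset from the right is /bj/, leaving /zj/ as coda.
So the parse is bjajl.ly.njyzb.gulz.zlazj.bjy.
Classifying each syllable: /bjajl/ (closed), /ly/ (open), /njyzb/ (closed), /gulz/ (closed), /zlazj/ (closed), /bjy/ (open).
Closed syllables: 4.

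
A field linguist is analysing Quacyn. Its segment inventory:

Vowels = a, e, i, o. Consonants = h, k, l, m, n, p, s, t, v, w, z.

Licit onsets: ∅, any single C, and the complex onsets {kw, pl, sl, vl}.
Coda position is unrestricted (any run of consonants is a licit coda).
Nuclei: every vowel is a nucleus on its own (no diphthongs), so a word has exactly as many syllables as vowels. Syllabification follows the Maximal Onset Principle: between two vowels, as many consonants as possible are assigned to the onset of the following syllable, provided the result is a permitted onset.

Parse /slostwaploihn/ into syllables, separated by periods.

The vowels are o, a, o, i — 4 nuclei, so 4 syllables.
Between /o/ (V1) and /a/ (V2): /stw/ — longest licit onset from the right is /w/, leaving /st/ as coda.
Between /a/ (V2) and /o/ (V3): /pl/ — entire cluster is a permitted onset → onset /pl/, coda ∅.
Between /o/ (V3) and /i/ (V4): nothing intervenes; syllable break is V.V.

slost.wa.plo.ihn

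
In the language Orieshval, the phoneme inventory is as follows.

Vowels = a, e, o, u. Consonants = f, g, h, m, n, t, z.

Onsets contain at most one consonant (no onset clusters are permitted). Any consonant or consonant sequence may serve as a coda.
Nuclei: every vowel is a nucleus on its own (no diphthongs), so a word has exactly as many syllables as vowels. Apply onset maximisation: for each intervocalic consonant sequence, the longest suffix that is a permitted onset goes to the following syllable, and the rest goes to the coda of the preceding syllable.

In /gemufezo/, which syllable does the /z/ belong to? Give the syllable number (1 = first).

Nuclei (vowels): e, u, e, o → 4 syllables.
Between /e/ (V1) and /u/ (V2): just /m/ — single C goes to the following onset.
Between /u/ (V2) and /e/ (V3): /f/ → onset of the next syllable (single consonants are always licit onsets).
Between /e/ (V3) and /o/ (V4): /z/ is a single consonant, so it becomes the next onset.
Result: ge.mu.fe.zo.
The /z/ is in the onset of syllable 4 (/zo/).

4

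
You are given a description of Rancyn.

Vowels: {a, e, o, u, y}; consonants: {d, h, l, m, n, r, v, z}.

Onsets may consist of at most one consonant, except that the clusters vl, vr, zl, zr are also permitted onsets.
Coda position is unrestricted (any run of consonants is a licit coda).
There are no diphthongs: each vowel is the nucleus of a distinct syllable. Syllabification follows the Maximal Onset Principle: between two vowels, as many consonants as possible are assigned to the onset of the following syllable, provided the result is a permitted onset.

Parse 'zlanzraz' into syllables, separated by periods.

zlan.zraz

Nuclei (vowels): a, a → 2 syllables.
σ1/σ2 boundary: cluster /nzr/ — the longest permitted-onset suffix is /zr/; onset = /zr/, preceding coda = /n/.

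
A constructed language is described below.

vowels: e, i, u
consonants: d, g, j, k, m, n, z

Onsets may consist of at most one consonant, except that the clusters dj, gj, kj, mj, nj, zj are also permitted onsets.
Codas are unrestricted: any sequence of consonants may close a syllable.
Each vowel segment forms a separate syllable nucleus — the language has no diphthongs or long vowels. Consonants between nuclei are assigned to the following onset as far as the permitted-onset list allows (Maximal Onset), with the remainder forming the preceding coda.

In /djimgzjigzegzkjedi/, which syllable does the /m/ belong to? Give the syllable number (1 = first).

1

The vowels are i, i, e, e, i — 5 nuclei, so 5 syllables.
V1 /i/ – V2 /i/: /mgzj/; trying suffixes from longest down, /zj/ is the first permitted one, so coda /mg/ | onset /zj/.
V2 /i/ – V3 /e/: /gz/ — longest licit onset from the right is /z/, leaving /g/ as coda.
V3 /e/ – V4 /e/: /gzkj/ — longest licit onset from the right is /kj/, leaving /gz/ as coda.
V4 /e/ – V5 /i/: /d/ → onset of the next syllable (single consonants are always licit onsets).
Syllabification: djimg.zjig.zegz.kje.di.
The /m/ is in the coda of syllable 1 (/djimg/).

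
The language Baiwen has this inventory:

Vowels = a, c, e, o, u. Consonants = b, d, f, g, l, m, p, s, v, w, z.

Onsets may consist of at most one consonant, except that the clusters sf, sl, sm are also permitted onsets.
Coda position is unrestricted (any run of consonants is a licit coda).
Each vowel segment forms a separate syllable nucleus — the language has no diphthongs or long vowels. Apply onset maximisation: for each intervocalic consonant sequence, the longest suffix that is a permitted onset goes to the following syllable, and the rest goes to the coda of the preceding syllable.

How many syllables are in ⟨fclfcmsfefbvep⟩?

4

Vowels present: c, c, e, e; each is a nucleus, giving 4 syllables.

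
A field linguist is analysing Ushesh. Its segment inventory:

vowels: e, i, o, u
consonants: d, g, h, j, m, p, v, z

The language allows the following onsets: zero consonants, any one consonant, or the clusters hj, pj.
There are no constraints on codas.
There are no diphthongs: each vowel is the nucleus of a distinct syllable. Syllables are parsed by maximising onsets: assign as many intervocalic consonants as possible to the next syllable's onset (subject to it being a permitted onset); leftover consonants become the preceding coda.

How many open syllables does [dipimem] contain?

2

Nuclei (vowels): i, i, e → 3 syllables.
σ1/σ2 boundary: /p/ → onset of the next syllable (single consonants are always licit onsets).
σ2/σ3 boundary: /m/ is a single consonant, so it becomes the next onset.
So the parse is di.pi.mem.
Classifying each syllable: /di/ (open), /pi/ (open), /mem/ (closed).
Open syllables: 2.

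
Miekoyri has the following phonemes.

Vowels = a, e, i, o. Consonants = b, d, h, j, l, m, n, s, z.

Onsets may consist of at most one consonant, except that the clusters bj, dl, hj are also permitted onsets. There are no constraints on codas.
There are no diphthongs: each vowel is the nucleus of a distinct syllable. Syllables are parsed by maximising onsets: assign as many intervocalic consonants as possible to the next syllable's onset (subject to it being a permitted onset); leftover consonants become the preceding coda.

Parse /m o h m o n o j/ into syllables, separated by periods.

The vowels are o, o, o — 3 nuclei, so 3 syllables.
V1 /o/ – V2 /o/: /hm/ splits as /h/ + /m/ (/m/ is the longest suffix that is a licit onset).
V2 /o/ – V3 /o/: /n/ is a single consonant, so it becomes the next onset.

moh.mo.noj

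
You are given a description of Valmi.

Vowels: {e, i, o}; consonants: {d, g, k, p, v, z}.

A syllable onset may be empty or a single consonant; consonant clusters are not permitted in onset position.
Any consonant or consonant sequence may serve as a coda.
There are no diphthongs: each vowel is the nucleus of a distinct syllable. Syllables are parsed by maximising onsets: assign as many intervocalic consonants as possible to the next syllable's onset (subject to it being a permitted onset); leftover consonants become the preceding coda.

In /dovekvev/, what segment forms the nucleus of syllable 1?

o

The vowels are o, e, e — 3 nuclei, so 3 syllables.
The first nucleus (vowel 1 from the left) is /o/.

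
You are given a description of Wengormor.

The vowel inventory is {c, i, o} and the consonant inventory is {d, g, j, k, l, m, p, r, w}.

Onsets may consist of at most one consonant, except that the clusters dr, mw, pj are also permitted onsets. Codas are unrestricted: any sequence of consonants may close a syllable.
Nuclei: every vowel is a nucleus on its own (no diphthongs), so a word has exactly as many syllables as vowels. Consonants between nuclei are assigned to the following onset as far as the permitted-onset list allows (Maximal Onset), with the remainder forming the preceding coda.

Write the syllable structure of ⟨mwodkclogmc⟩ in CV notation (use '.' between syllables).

CCVC.CV.CVC.CV

Vowels present: o, c, o, c; each is a nucleus, giving 4 syllables.
σ1/σ2 boundary: /dk/; trying suffixes from longest down, /k/ is the first permitted one, so coda /d/ | onset /k/.
σ2/σ3 boundary: just /l/ — single C goes to the following onset.
σ3/σ4 boundary: /gm/; trying suffixes from longest down, /m/ is the first permitted one, so coda /g/ | onset /m/.
Syllabification: mwod.kc.log.mc.
Mapping each syllable to C/V: /mwod/ → CCVC, /kc/ → CV, /log/ → CVC, /mc/ → CV.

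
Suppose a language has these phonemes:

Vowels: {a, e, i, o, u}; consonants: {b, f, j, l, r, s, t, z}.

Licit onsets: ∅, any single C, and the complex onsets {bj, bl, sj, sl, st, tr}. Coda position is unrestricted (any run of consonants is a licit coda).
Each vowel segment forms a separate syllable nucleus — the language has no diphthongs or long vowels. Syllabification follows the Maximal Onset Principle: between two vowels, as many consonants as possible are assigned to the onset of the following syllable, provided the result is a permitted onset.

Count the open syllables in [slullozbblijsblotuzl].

1

The vowels are u, o, i, o, u — 5 nuclei, so 5 syllables.
V1 /u/ – V2 /o/: /ll/ splits as /l/ + /l/ (/l/ is the longest suffix that is a licit onset).
V2 /o/ – V3 /i/: /zbbl/ splits as /zb/ + /bl/ (/bl/ is the longest suffix that is a licit onset).
V3 /i/ – V4 /o/: cluster /jsbl/ — the longest permitted-onset suffix is /bl/; onset = /bl/, preceding coda = /js/.
V4 /o/ – V5 /u/: /t/ → onset of the next syllable (single consonants are always licit onsets).
So the parse is slul.lozb.blijs.blo.tuzl.
Classifying each syllable: /slul/ (closed), /lozb/ (closed), /blijs/ (closed), /blo/ (open), /tuzl/ (closed).
Open syllables: 1.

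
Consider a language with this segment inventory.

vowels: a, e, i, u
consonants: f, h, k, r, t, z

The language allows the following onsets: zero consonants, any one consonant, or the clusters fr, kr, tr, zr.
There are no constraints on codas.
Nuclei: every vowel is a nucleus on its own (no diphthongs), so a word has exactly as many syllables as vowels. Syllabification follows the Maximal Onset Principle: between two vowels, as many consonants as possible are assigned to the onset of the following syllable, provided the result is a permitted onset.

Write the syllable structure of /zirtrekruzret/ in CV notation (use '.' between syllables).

CVC.CCV.CCV.CCVC

The vowels are i, e, u, e — 4 nuclei, so 4 syllables.
/i…e/ gap (V1→V2): /rtr/ splits as /r/ + /tr/ (/tr/ is the longest suffix that is a licit onset).
/e…u/ gap (V2→V3): cluster /kr/ — /kr/ is itself a permitted onset, so the whole cluster goes right; preceding coda = ∅.
/u…e/ gap (V3→V4): /zr/ — entire cluster is a permitted onset → onset /zr/, coda ∅.
Putting it together: zir.tre.kru.zret.
Mapping each syllable to C/V: /zir/ → CVC, /tre/ → CCV, /kru/ → CCV, /zret/ → CCVC.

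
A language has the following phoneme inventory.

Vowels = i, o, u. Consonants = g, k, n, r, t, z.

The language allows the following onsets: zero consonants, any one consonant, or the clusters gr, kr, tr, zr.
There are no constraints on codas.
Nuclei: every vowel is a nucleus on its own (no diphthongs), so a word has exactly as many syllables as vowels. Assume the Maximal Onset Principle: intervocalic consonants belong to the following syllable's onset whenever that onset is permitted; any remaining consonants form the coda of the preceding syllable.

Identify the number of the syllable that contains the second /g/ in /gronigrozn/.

Vowels present: o, i, o; each is a nucleus, giving 3 syllables.
V1 /o/ – V2 /i/: just /n/ — single C goes to the following onset.
V2 /i/ – V3 /o/: cluster /gr/ — /gr/ is itself a permitted onset, so the whole cluster goes right; preceding coda = ∅.
So the parse is gro.ni.grozn.
The second /g/ is in the onset of syllable 3 (/grozn/).

3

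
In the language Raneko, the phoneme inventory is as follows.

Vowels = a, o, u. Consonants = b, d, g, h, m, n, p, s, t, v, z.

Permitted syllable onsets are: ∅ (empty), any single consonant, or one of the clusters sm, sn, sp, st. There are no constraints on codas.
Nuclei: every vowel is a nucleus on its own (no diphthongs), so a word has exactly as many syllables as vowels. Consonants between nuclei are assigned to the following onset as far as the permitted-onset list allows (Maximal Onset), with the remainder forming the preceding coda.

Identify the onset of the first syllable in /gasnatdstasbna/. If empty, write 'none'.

The vowels are a, a, a, a — 4 nuclei, so 4 syllables.
σ1/σ2 boundary: cluster /sn/ — /sn/ is itself a permitted onset, so the whole cluster goes right; preceding coda = ∅.
σ2/σ3 boundary: /tdst/ splits as /td/ + /st/ (/st/ is the longest suffix that is a licit onset).
σ3/σ4 boundary: /sbn/ — longest licit onset from the right is /n/, leaving /sb/ as coda.
Syllabification: ga.snatd.stasb.na.
Syllable 1 is /ga/: onset /g/, nucleus /a/, coda ∅.

g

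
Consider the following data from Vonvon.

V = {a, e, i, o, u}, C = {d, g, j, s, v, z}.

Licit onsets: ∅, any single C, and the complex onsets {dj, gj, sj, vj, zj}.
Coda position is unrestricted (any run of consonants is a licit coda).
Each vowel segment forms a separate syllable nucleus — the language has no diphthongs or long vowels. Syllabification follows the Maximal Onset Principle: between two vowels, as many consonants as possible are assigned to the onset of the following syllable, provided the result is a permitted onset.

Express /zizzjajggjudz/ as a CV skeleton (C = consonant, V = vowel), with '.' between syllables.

Vowels present: i, a, u; each is a nucleus, giving 3 syllables.
V1 /i/ – V2 /a/: /zzj/ — longest licit onset from the right is /zj/, leaving /z/ as coda.
V2 /a/ – V3 /u/: cluster /jggj/ — the longest permitted-onset suffix is /gj/; onset = /gj/, preceding coda = /jg/.
So the parse is ziz.zjajg.gjudz.
Mapping each syllable to C/V: /ziz/ → CVC, /zjajg/ → CCVCC, /gjudz/ → CCVCC.

CVC.CCVCC.CCVCC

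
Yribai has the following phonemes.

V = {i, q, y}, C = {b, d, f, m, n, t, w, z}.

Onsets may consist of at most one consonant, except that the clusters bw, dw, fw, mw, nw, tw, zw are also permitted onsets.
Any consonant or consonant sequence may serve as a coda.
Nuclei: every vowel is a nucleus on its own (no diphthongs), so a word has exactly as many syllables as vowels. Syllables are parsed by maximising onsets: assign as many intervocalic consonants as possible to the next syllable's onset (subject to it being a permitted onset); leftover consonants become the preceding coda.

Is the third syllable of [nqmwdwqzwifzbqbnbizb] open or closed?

Nuclei (vowels): q, q, i, q, i → 5 syllables.
/q…q/ gap (V1→V2): /mwdw/ — longest licit onset from the right is /dw/, leaving /mw/ as coda.
/q…i/ gap (V2→V3): /zw/ — entire cluster is a permitted onset → onset /zw/, coda ∅.
/i…q/ gap (V3→V4): /fzb/ — longest licit onset from the right is /b/, leaving /fz/ as coda.
/q…i/ gap (V4→V5): /bnb/ splits as /bn/ + /b/ (/b/ is the longest suffix that is a licit onset).
Putting it together: nqmw.dwq.zwifz.bqbn.bizb.
Syllable 3 is /zwifz/ with coda /fz/, so it is closed.

closed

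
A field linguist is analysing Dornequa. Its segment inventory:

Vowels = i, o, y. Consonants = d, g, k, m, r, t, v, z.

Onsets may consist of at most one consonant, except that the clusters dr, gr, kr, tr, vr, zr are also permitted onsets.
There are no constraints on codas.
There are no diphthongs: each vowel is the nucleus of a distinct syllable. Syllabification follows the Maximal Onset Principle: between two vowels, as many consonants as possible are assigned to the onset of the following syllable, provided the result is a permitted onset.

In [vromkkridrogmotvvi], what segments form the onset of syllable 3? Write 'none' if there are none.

dr

The vowels are o, i, o, o, i — 5 nuclei, so 5 syllables.
/o…i/ gap (V1→V2): /mkkr/; trying suffixes from longest down, /kr/ is the first permitted one, so coda /mk/ | onset /kr/.
/i…o/ gap (V2→V3): cluster /dr/ — /dr/ is itself a permitted onset, so the whole cluster goes right; preceding coda = ∅.
/o…o/ gap (V3→V4): /gm/ splits as /g/ + /m/ (/m/ is the longest suffix that is a licit onset).
/o…i/ gap (V4→V5): cluster /tvv/ — the longest permitted-onset suffix is /v/; onset = /v/, preceding coda = /tv/.
So the parse is vromk.kri.drog.motv.vi.
Syllable 3 is /drog/: onset /dr/, nucleus /o/, coda /g/.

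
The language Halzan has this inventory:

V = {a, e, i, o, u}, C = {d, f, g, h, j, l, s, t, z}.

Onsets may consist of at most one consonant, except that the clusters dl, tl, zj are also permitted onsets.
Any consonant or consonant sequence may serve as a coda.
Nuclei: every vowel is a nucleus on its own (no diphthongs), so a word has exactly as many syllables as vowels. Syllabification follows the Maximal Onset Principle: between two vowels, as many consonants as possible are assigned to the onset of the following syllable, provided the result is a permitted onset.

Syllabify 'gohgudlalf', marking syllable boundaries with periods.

Nuclei (vowels): o, u, a → 3 syllables.
V1 /o/ – V2 /u/: /hg/ splits as /h/ + /g/ (/g/ is the longest suffix that is a licit onset).
V2 /u/ – V3 /a/: /dl/ — entire cluster is a permitted onset → onset /dl/, coda ∅.

goh.gu.dlalf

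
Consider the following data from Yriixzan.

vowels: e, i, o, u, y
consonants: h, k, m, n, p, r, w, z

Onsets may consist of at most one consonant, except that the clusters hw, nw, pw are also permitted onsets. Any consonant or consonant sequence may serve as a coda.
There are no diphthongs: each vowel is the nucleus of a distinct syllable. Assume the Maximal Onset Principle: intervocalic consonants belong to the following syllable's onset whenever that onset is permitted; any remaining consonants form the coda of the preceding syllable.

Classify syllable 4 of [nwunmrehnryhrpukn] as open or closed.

The vowels are u, e, y, u — 4 nuclei, so 4 syllables.
σ1/σ2 boundary: /nmr/ splits as /nm/ + /r/ (/r/ is the longest suffix that is a licit onset).
σ2/σ3 boundary: /hnr/ splits as /hn/ + /r/ (/r/ is the longest suffix that is a licit onset).
σ3/σ4 boundary: /hrp/ splits as /hr/ + /p/ (/p/ is the longest suffix that is a licit onset).
So the parse is nwunm.rehn.ryhr.pukn.
Syllable 4 is /pukn/ with coda /kn/, so it is closed.

closed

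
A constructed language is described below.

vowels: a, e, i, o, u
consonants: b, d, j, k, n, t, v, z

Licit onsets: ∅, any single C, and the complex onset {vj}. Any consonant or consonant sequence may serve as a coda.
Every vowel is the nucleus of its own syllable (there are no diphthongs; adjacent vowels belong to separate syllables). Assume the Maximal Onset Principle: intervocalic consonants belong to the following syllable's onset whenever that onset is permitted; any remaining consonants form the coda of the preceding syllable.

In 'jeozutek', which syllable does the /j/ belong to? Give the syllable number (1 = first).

1

The vowels are e, o, u, e — 4 nuclei, so 4 syllables.
V1 /e/ – V2 /o/: nothing intervenes; syllable break is V.V.
V2 /o/ – V3 /u/: /z/ is a single consonant, so it becomes the next onset.
V3 /u/ – V4 /e/: just /t/ — single C goes to the following onset.
Syllabification: je.o.zu.tek.
The /j/ is in the onset of syllable 1 (/je/).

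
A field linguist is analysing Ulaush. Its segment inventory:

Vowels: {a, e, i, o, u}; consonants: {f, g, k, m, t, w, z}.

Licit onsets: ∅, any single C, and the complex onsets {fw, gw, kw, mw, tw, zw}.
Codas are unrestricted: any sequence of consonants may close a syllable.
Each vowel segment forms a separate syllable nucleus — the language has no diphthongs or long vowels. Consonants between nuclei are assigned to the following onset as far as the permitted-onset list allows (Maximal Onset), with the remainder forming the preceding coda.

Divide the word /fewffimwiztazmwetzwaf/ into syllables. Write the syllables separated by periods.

fewf.fi.mwiz.taz.mwet.zwaf

The vowels are e, i, i, a, e, a — 6 nuclei, so 6 syllables.
σ1/σ2 boundary: cluster /wff/ — the longest permitted-onset suffix is /f/; onset = /f/, preceding coda = /wf/.
σ2/σ3 boundary: /mw/ — entire cluster is a permitted onset → onset /mw/, coda ∅.
σ3/σ4 boundary: /zt/ — longest licit onset from the right is /t/, leaving /z/ as coda.
σ4/σ5 boundary: /zmw/; trying suffixes from longest down, /mw/ is the first permitted one, so coda /z/ | onset /mw/.
σ5/σ6 boundary: cluster /tzw/ — the longest permitted-onset suffix is /zw/; onset = /zw/, preceding coda = /t/.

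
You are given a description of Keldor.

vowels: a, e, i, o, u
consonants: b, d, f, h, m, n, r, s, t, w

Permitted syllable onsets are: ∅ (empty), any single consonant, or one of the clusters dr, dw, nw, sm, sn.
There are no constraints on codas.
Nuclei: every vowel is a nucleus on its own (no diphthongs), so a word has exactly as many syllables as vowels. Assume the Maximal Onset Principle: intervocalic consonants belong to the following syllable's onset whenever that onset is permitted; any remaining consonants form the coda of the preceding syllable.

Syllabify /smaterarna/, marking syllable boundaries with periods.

sma.te.rar.na

Nuclei (vowels): a, e, a, a → 4 syllables.
Between /a/ (V1) and /e/ (V2): /t/ → onset of the next syllable (single consonants are always licit onsets).
Between /e/ (V2) and /a/ (V3): /r/ → onset of the next syllable (single consonants are always licit onsets).
Between /a/ (V3) and /a/ (V4): /rn/ — longest licit onset from the right is /n/, leaving /r/ as coda.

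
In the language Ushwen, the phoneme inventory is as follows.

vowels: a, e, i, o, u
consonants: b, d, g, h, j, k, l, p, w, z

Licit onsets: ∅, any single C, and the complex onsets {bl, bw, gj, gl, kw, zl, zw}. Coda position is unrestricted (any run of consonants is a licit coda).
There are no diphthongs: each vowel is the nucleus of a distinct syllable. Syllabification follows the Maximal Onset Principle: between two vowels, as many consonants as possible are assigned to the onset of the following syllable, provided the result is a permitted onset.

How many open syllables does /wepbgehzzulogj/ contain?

1

Nuclei (vowels): e, e, u, o → 4 syllables.
V1 /e/ – V2 /e/: /pbg/ — longest licit onset from the right is /g/, leaving /pb/ as coda.
V2 /e/ – V3 /u/: cluster /hzz/ — the longest permitted-onset suffix is /z/; onset = /z/, preceding coda = /hz/.
V3 /u/ – V4 /o/: just /l/ — single C goes to the following onset.
So the parse is wepb.gehz.zu.logj.
Classifying each syllable: /wepb/ (closed), /gehz/ (closed), /zu/ (open), /logj/ (closed).
Open syllables: 1.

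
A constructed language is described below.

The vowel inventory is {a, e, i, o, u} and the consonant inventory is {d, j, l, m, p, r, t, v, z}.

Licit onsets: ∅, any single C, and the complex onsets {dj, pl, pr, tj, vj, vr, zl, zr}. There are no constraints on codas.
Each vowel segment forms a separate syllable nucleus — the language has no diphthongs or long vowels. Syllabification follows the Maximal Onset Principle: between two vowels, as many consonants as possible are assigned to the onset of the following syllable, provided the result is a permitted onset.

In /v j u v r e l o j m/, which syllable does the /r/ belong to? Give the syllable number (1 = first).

2

Nuclei (vowels): u, e, o → 3 syllables.
V1 /u/ – V2 /e/: /vr/ — entire cluster is a permitted onset → onset /vr/, coda ∅.
V2 /e/ – V3 /o/: /l/ → onset of the next syllable (single consonants are always licit onsets).
Syllabification: vju.vre.lojm.
The /r/ is in the onset of syllable 2 (/vre/).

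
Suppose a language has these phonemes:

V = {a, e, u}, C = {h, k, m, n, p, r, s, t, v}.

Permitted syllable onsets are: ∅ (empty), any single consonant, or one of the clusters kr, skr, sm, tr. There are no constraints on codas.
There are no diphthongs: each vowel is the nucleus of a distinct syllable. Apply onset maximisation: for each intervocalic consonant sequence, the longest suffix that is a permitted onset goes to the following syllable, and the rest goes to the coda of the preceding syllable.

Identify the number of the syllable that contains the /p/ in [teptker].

1

Vowels present: e, e; each is a nucleus, giving 2 syllables.
Between /e/ (V1) and /e/ (V2): /ptk/ splits as /pt/ + /k/ (/k/ is the longest suffix that is a licit onset).
Result: tept.ker.
The /p/ is in the coda of syllable 1 (/tept/).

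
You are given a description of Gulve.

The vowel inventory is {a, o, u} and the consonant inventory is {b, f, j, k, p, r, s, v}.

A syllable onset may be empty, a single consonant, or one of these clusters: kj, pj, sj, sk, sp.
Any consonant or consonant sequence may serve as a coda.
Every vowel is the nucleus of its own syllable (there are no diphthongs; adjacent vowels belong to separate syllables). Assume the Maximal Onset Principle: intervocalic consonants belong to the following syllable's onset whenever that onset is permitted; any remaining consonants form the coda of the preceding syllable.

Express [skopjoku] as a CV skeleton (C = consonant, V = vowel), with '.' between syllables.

Vowels present: o, o, u; each is a nucleus, giving 3 syllables.
σ1/σ2 boundary: /pj/ — entire cluster is a permitted onset → onset /pj/, coda ∅.
σ2/σ3 boundary: /k/ is a single consonant, so it becomes the next onset.
Syllabification: sko.pjo.ku.
Mapping each syllable to C/V: /sko/ → CCV, /pjo/ → CCV, /ku/ → CV.

CCV.CCV.CV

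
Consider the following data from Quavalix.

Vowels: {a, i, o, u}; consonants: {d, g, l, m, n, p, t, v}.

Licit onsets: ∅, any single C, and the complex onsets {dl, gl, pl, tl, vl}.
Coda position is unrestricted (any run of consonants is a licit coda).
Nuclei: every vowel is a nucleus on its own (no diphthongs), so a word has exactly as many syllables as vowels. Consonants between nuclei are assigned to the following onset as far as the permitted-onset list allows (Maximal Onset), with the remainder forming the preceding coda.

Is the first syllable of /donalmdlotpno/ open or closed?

The vowels are o, a, o, o — 4 nuclei, so 4 syllables.
V1 /o/ – V2 /a/: /n/ → onset of the next syllable (single consonants are always licit onsets).
V2 /a/ – V3 /o/: cluster /lmdl/ — the longest permitted-onset suffix is /dl/; onset = /dl/, preceding coda = /lm/.
V3 /o/ – V4 /o/: /tpn/ splits as /tp/ + /n/ (/n/ is the longest suffix that is a licit onset).
So the parse is do.nalm.dlotp.no.
Syllable 1 is /do/; it ends in its nucleus with no coda, so it is open.

open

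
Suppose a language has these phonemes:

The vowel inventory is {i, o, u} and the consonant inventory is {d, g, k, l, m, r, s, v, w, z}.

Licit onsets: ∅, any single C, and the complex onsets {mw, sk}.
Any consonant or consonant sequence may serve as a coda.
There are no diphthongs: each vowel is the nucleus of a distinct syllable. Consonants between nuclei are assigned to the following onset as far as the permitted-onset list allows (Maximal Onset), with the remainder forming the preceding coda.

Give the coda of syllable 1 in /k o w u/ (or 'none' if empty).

none

The vowels are o, u — 2 nuclei, so 2 syllables.
σ1/σ2 boundary: just /w/ — single C goes to the following onset.
Result: ko.wu.
Syllable 1 is /ko/: onset /k/, nucleus /o/, coda ∅.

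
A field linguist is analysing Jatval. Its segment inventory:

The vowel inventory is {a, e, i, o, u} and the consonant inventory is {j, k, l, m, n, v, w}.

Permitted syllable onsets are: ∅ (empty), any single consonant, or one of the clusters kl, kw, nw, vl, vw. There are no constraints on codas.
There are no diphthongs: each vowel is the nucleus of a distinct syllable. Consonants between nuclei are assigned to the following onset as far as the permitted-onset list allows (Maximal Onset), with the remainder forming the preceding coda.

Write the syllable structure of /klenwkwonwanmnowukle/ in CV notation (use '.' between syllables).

Nuclei (vowels): e, o, a, o, u, e → 6 syllables.
σ1/σ2 boundary: /nwkw/ — longest licit onset from the right is /kw/, leaving /nw/ as coda.
σ2/σ3 boundary: /nw/ is a licit onset in full, so it all attaches to the next syllable.
σ3/σ4 boundary: /nmn/ — longest licit onset from the right is /n/, leaving /nm/ as coda.
σ4/σ5 boundary: just /w/ — single C goes to the following onset.
σ5/σ6 boundary: cluster /kl/ — /kl/ is itself a permitted onset, so the whole cluster goes right; preceding coda = ∅.
Result: klenw.kwo.nwanm.no.wu.kle.
Mapping each syllable to C/V: /klenw/ → CCVCC, /kwo/ → CCV, /nwanm/ → CCVCC, /no/ → CV, /wu/ → CV, /kle/ → CCV.

CCVCC.CCV.CCVCC.CV.CV.CCV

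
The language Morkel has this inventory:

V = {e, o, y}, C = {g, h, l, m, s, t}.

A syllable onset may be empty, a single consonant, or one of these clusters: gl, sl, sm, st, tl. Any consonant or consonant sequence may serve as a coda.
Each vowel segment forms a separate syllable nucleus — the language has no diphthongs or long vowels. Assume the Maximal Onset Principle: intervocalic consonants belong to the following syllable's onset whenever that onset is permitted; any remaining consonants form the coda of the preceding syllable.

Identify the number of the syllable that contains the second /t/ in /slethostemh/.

Vowels present: e, o, e; each is a nucleus, giving 3 syllables.
σ1/σ2 boundary: /th/; trying suffixes from longest down, /h/ is the first permitted one, so coda /t/ | onset /h/.
σ2/σ3 boundary: /st/ is a licit onset in full, so it all attaches to the next syllable.
Syllabification: slet.ho.stemh.
The second /t/ is in the onset of syllable 3 (/stemh/).

3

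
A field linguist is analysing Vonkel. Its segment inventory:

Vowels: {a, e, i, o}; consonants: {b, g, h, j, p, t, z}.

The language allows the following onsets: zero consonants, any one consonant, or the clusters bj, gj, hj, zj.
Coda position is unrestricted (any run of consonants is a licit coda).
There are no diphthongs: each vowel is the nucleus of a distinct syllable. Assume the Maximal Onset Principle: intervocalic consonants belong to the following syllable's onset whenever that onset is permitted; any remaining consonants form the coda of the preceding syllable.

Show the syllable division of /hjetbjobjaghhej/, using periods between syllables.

hjet.bjo.bjagh.hej

The vowels are e, o, a, e — 4 nuclei, so 4 syllables.
Between /e/ (V1) and /o/ (V2): /tbj/ splits as /t/ + /bj/ (/bj/ is the longest suffix that is a licit onset).
Between /o/ (V2) and /a/ (V3): cluster /bj/ — /bj/ is itself a permitted onset, so the whole cluster goes right; preceding coda = ∅.
Between /a/ (V3) and /e/ (V4): /ghh/; trying suffixes from longest down, /h/ is the first permitted one, so coda /gh/ | onset /h/.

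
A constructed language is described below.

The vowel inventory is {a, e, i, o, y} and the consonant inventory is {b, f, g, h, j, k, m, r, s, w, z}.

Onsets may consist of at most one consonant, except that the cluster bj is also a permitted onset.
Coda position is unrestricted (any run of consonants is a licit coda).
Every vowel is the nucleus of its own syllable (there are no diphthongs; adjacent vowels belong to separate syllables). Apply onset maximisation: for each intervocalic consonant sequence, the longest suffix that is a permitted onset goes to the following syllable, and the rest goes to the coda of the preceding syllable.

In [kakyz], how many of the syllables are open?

1

The vowels are a, y — 2 nuclei, so 2 syllables.
/a…y/ gap (V1→V2): just /k/ — single C goes to the following onset.
Syllabification: ka.kyz.
Classifying each syllable: /ka/ (open), /kyz/ (closed).
Open syllables: 1.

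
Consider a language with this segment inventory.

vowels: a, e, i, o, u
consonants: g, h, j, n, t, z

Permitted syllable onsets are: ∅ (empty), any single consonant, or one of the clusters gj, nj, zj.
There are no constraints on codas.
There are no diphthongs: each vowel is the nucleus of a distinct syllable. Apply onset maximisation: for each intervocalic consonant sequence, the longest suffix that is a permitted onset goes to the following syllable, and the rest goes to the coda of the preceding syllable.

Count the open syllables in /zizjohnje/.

The vowels are i, o, e — 3 nuclei, so 3 syllables.
Between /i/ (V1) and /o/ (V2): cluster /zj/ — /zj/ is itself a permitted onset, so the whole cluster goes right; preceding coda = ∅.
Between /o/ (V2) and /e/ (V3): /hnj/; trying suffixes from longest down, /nj/ is the first permitted one, so coda /h/ | onset /nj/.
Putting it together: zi.zjoh.nje.
Classifying each syllable: /zi/ (open), /zjoh/ (closed), /nje/ (open).
Open syllables: 2.

2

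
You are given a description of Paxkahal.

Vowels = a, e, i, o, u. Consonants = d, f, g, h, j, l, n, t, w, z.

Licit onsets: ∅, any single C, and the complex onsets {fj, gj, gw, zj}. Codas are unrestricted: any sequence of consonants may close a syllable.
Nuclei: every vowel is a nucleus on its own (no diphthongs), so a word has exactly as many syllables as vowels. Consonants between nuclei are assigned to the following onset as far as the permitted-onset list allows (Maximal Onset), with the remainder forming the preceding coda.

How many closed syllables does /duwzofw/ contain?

2

Vowels present: u, o; each is a nucleus, giving 2 syllables.
Between /u/ (V1) and /o/ (V2): /wz/; trying suffixes from longest down, /z/ is the first permitted one, so coda /w/ | onset /z/.
Putting it together: duw.zofw.
Classifying each syllable: /duw/ (closed), /zofw/ (closed).
Closed syllables: 2.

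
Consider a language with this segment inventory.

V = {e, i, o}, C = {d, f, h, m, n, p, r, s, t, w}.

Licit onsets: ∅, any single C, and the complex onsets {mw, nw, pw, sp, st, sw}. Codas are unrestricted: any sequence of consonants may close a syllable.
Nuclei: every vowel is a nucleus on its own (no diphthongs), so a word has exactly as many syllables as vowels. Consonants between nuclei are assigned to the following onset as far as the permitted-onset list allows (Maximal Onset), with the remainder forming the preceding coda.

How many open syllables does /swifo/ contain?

2

The vowels are i, o — 2 nuclei, so 2 syllables.
Between /i/ (V1) and /o/ (V2): /f/ is a single consonant, so it becomes the next onset.
Putting it together: swi.fo.
Classifying each syllable: /swi/ (open), /fo/ (open).
Open syllables: 2.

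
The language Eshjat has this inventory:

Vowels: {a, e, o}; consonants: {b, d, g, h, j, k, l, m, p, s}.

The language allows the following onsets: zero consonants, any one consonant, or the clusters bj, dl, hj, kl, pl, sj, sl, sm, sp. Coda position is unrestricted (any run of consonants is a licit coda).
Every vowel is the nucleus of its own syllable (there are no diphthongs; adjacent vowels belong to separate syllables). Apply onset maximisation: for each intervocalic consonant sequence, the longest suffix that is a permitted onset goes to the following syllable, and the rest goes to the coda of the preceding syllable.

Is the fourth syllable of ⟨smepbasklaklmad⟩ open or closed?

The vowels are e, a, a, a — 4 nuclei, so 4 syllables.
/e…a/ gap (V1→V2): /pb/ splits as /p/ + /b/ (/b/ is the longest suffix that is a licit onset).
/a…a/ gap (V2→V3): /skl/; trying suffixes from longest down, /kl/ is the first permitted one, so coda /s/ | onset /kl/.
/a…a/ gap (V3→V4): cluster /klm/ — the longest permitted-onset suffix is /m/; onset = /m/, preceding coda = /kl/.
Putting it together: smep.bas.klakl.mad.
Syllable 4 is /mad/ with coda /d/, so it is closed.

closed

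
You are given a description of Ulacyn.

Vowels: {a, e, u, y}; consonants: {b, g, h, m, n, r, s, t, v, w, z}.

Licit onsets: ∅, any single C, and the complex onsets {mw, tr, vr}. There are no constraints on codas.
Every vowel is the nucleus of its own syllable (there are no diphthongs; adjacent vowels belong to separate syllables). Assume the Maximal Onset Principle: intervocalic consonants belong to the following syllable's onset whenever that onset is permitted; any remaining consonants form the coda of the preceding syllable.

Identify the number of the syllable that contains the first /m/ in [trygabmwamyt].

3

The vowels are y, a, a, y — 4 nuclei, so 4 syllables.
Between /y/ (V1) and /a/ (V2): /g/ → onset of the next syllable (single consonants are always licit onsets).
Between /a/ (V2) and /a/ (V3): /bmw/; trying suffixes from longest down, /mw/ is the first permitted one, so coda /b/ | onset /mw/.
Between /a/ (V3) and /y/ (V4): /m/ is a single consonant, so it becomes the next onset.
Putting it together: try.gab.mwa.myt.
The first /m/ is in the onset of syllable 3 (/mwa/).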